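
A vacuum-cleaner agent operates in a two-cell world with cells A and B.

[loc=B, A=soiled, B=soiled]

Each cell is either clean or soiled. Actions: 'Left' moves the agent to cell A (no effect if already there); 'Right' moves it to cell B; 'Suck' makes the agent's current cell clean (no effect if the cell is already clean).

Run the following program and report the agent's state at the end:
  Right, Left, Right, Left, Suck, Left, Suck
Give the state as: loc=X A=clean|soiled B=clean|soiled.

t=1 Right ⇒ loc=B A=soiled B=soiled
t=2 Left ⇒ loc=A A=soiled B=soiled
t=3 Right ⇒ loc=B A=soiled B=soiled
t=4 Left ⇒ loc=A A=soiled B=soiled
t=5 Suck ⇒ loc=A A=clean B=soiled
t=6 Left ⇒ loc=A A=clean B=soiled
t=7 Suck ⇒ loc=A A=clean B=soiled

loc=A A=clean B=soiled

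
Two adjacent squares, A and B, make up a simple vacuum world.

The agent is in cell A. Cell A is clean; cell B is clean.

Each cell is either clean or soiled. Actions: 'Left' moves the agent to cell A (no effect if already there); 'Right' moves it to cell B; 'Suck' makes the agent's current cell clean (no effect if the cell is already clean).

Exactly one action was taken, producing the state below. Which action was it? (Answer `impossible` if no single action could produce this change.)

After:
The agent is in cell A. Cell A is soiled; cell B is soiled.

impossible

try  Left: <A|clean|clean>
try Right: <B|clean|clean>
try  Suck: <A|clean|clean>
no single action produces the after-state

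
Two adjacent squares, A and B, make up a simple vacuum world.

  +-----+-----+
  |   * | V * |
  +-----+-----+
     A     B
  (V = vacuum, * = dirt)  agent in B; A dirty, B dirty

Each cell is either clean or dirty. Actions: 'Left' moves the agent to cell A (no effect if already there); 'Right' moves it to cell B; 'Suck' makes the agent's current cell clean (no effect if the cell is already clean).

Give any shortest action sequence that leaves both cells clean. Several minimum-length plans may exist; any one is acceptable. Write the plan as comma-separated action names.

step 1/3 (Suck): loc=B A=dirty B=clean
step 2/3 (Left): loc=A A=dirty B=clean
step 3/3 (Suck): loc=A A=clean B=clean
min 3: Suck B + move + Suck A

Suck, Left, Suck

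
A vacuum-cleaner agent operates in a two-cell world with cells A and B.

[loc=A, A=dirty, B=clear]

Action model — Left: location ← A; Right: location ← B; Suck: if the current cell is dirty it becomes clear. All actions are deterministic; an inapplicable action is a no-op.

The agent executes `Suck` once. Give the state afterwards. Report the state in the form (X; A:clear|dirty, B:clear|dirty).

(A; A:clear, B:clear)

start: (A; A:dirty, B:clear)
[1] after Suck: (A; A:clear, B:clear)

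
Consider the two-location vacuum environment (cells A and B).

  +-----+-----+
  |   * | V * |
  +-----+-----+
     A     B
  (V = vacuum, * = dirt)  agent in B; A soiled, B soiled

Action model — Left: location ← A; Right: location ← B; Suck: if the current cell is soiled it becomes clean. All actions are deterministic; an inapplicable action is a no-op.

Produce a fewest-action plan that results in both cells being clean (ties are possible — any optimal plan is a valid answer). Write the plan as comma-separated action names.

[1] after Suck: loc=B A=soiled B=clean
[2] after Left: loc=A A=soiled B=clean
[3] after Suck: loc=A A=clean B=clean
min 3: Suck B + move + Suck A

Suck, Left, Suck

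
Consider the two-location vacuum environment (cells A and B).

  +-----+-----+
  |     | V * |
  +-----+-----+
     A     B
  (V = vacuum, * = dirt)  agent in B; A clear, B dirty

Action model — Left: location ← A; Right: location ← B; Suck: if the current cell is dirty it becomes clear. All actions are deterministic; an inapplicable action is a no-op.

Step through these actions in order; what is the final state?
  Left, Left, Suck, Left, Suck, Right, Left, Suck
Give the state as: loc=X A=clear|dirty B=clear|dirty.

loc=A A=clear B=dirty

1) do Left; now loc=A A=clear B=dirty
2) do Left; now loc=A A=clear B=dirty
3) do Suck; now loc=A A=clear B=dirty
4) do Left; now loc=A A=clear B=dirty
5) do Suck; now loc=A A=clear B=dirty
6) do Right; now loc=B A=clear B=dirty
7) do Left; now loc=A A=clear B=dirty
8) do Suck; now loc=A A=clear B=dirty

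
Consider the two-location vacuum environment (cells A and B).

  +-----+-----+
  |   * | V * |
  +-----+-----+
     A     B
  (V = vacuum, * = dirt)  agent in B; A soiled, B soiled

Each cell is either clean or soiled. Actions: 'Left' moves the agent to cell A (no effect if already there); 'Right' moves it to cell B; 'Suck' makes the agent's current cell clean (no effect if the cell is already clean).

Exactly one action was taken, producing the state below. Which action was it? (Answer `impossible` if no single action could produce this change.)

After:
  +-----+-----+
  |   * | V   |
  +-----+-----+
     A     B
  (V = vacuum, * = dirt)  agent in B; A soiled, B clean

Suck

try  Left: <A|soiled|soiled>
try Right: <B|soiled|soiled>
try  Suck: <B|soiled|clean>  ← match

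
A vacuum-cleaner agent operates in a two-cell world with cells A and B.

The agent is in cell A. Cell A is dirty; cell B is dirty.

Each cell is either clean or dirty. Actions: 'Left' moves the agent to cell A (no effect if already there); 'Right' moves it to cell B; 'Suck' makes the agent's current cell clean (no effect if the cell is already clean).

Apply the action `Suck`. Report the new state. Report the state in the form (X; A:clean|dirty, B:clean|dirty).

(A; A:clean, B:dirty)

start: (A; A:dirty, B:dirty)
1) do Suck; now (A; A:clean, B:dirty)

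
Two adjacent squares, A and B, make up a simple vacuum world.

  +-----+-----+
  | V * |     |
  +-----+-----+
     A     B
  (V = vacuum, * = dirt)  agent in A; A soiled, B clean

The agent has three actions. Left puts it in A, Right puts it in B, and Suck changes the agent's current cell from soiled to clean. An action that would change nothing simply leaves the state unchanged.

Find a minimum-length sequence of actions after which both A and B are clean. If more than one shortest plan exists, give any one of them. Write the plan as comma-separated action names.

Suck

1) do Suck; now <A|clean|clean>
min 1: A is soiled, one Suck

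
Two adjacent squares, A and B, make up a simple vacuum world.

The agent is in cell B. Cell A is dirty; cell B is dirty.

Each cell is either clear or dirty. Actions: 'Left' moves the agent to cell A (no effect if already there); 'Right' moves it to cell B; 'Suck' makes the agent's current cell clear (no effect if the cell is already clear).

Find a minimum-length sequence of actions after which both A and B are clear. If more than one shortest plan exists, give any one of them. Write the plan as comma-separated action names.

t=1 Suck ⇒ in B — A dirty, B clear
t=2 Left ⇒ in A — A dirty, B clear
t=3 Suck ⇒ in A — A clear, B clear
min 3: Suck B + move + Suck A

Suck, Left, Suck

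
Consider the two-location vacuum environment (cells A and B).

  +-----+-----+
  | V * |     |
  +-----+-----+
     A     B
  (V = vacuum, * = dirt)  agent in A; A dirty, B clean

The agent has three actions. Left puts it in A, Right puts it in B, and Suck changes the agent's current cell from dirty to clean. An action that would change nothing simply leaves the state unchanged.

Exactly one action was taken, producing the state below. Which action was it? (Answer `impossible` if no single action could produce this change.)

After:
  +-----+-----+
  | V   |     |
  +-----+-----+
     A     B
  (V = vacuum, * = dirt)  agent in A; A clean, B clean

try  Left: (A; A:dirty, B:clean)
try Right: (B; A:dirty, B:clean)
try  Suck: (A; A:clean, B:clean)  ← match

Suck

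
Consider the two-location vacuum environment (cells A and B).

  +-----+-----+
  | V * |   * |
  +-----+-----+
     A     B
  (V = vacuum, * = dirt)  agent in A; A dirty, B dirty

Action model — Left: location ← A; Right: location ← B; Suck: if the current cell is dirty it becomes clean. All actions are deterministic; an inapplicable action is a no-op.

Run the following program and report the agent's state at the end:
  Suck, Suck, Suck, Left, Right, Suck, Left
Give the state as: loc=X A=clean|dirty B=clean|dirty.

Suck (#1): loc=A A=clean B=dirty
Suck (#2): loc=A A=clean B=dirty
Suck (#3): loc=A A=clean B=dirty
Left (#4): loc=A A=clean B=dirty
Right (#5): loc=B A=clean B=dirty
Suck (#6): loc=B A=clean B=clean
Left (#7): loc=A A=clean B=clean

loc=A A=clean B=clean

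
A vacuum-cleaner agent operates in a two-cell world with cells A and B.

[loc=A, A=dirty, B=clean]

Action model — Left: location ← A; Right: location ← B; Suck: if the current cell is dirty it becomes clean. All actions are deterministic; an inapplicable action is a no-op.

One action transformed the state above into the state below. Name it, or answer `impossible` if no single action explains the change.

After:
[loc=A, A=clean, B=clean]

Suck

try  Left: loc=A A=dirty B=clean
try Right: loc=B A=dirty B=clean
try  Suck: loc=A A=clean B=clean  ← match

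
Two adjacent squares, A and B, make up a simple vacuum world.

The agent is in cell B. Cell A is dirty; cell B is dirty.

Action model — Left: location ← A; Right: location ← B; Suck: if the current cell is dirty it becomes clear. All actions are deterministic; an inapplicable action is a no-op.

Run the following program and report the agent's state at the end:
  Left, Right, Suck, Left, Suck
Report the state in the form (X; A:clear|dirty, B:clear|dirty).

(A; A:clear, B:clear)

Left (#1): (A; A:dirty, B:dirty)
Right (#2): (B; A:dirty, B:dirty)
Suck (#3): (B; A:dirty, B:clear)
Left (#4): (A; A:dirty, B:clear)
Suck (#5): (A; A:clear, B:clear)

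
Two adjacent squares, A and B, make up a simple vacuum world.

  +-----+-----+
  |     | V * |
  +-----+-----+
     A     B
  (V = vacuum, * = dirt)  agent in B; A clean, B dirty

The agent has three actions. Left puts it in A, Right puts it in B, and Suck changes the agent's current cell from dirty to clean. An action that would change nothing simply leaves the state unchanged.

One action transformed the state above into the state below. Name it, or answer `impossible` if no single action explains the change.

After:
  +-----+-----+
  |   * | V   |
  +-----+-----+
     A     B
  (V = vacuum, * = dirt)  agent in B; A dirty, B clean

try  Left: <A|clean|dirty>
try Right: <B|clean|dirty>
try  Suck: <B|clean|clean>
no single action produces the after-state

impossible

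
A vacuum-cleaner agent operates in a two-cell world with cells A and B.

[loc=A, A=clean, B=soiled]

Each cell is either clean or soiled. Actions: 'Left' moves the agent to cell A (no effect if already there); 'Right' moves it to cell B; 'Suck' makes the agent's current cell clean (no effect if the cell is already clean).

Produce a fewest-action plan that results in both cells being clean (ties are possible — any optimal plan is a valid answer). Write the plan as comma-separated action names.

Right, Suck

[1] after Right: in B — A clean, B soiled
[2] after Suck: in B — A clean, B clean
min 2: go B then Suck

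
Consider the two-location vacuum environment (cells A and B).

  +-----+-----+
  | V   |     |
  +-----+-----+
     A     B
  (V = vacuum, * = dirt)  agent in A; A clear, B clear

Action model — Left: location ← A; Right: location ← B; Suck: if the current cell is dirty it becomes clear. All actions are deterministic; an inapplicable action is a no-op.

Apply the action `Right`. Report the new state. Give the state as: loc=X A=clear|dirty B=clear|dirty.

loc=B A=clear B=clear

start: loc=A A=clear B=clear
[1] after Right: loc=B A=clear B=clear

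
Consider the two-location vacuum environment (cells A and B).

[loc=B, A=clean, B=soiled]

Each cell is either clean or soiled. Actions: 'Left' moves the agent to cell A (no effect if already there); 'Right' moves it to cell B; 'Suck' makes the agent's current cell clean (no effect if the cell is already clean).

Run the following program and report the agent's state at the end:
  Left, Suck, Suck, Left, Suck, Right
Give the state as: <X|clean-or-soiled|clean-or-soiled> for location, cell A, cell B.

[1] after Left: <A|clean|soiled>
[2] after Suck: <A|clean|soiled>
[3] after Suck: <A|clean|soiled>
[4] after Left: <A|clean|soiled>
[5] after Suck: <A|clean|soiled>
[6] after Right: <B|clean|soiled>

<B|clean|soiled>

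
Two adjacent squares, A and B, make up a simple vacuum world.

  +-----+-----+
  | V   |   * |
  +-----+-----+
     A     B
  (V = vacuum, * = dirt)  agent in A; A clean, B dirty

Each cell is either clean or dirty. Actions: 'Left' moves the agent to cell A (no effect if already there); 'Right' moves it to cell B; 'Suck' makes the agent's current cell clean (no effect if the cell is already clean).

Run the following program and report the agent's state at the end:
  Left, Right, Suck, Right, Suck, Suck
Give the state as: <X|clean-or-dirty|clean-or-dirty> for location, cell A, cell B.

Left (#1): <A|clean|dirty>
Right (#2): <B|clean|dirty>
Suck (#3): <B|clean|clean>
Right (#4): <B|clean|clean>
Suck (#5): <B|clean|clean>
Suck (#6): <B|clean|clean>

<B|clean|clean>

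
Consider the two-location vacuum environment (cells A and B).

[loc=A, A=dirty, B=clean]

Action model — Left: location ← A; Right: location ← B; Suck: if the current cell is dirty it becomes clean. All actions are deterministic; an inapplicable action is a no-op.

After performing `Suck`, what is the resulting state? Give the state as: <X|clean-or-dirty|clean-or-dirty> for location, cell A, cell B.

start: <A|dirty|clean>
step 1/1 (Suck): <A|clean|clean>

<A|clean|clean>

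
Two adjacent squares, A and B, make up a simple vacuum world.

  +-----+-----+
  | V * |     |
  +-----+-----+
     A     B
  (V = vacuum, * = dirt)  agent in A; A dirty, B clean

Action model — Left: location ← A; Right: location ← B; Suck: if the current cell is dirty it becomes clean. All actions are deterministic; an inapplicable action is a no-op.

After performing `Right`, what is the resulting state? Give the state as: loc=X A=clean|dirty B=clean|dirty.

loc=B A=dirty B=clean

start: loc=A A=dirty B=clean
1. Right → loc=B A=dirty B=clean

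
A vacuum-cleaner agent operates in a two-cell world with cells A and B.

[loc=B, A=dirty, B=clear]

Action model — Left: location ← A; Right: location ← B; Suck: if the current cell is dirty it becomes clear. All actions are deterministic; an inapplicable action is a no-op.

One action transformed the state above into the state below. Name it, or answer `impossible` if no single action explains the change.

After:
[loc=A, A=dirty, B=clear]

Left

try  Left: in A — A dirty, B clear  ← match
try Right: in B — A dirty, B clear
try  Suck: in B — A dirty, B clear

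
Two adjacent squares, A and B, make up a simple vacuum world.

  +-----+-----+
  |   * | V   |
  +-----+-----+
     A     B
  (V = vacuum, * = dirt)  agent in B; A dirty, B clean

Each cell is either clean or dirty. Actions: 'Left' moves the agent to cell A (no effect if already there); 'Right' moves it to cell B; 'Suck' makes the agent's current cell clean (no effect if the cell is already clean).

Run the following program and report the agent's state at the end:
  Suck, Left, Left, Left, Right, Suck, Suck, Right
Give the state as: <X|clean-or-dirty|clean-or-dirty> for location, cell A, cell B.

1. Suck → <B|dirty|clean>
2. Left → <A|dirty|clean>
3. Left → <A|dirty|clean>
4. Left → <A|dirty|clean>
5. Right → <B|dirty|clean>
6. Suck → <B|dirty|clean>
7. Suck → <B|dirty|clean>
8. Right → <B|dirty|clean>

<B|dirty|clean>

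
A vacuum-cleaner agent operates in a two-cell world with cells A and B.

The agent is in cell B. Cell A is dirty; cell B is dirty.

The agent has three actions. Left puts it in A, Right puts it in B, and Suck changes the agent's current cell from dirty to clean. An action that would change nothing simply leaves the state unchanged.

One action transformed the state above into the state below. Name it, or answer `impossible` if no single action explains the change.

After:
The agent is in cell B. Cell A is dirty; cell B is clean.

Suck

try  Left: in A — A dirty, B dirty
try Right: in B — A dirty, B dirty
try  Suck: in B — A dirty, B clean  ← match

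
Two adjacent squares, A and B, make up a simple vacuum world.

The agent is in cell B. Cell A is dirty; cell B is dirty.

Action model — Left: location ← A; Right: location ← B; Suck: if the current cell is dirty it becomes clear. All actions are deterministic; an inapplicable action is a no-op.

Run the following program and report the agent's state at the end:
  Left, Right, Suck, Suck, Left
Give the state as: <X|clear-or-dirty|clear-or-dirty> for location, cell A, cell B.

<A|dirty|clear>

step 1/5 (Left): <A|dirty|dirty>
step 2/5 (Right): <B|dirty|dirty>
step 3/5 (Suck): <B|dirty|clear>
step 4/5 (Suck): <B|dirty|clear>
step 5/5 (Left): <A|dirty|clear>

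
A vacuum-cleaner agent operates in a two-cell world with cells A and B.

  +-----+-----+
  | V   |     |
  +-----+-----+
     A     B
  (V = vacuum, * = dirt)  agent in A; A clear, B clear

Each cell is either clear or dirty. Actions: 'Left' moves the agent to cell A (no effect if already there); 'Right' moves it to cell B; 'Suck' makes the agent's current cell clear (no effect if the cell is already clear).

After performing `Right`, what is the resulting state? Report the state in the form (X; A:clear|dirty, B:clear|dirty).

(B; A:clear, B:clear)

start: (A; A:clear, B:clear)
[1] after Right: (B; A:clear, B:clear)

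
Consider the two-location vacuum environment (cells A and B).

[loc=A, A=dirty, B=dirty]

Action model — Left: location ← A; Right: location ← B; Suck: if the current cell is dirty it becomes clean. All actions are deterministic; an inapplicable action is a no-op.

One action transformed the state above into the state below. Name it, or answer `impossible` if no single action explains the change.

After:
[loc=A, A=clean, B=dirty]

Suck

try  Left: in A — A dirty, B dirty
try Right: in B — A dirty, B dirty
try  Suck: in A — A clean, B dirty  ← match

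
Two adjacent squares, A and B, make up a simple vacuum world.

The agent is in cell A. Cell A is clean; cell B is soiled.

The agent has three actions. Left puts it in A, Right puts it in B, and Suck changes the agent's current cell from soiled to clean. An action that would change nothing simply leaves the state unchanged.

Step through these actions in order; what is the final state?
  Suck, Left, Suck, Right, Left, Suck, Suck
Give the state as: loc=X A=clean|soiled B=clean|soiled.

1) do Suck; now loc=A A=clean B=soiled
2) do Left; now loc=A A=clean B=soiled
3) do Suck; now loc=A A=clean B=soiled
4) do Right; now loc=B A=clean B=soiled
5) do Left; now loc=A A=clean B=soiled
6) do Suck; now loc=A A=clean B=soiled
7) do Suck; now loc=A A=clean B=soiled

loc=A A=clean B=soiled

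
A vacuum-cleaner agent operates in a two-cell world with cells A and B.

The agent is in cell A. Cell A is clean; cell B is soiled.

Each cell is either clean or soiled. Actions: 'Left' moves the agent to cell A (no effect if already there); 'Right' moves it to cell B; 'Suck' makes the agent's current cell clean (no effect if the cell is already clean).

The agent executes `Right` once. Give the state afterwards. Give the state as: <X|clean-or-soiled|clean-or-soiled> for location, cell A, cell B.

<B|clean|soiled>

start: <A|clean|soiled>
step 1/1 (Right): <B|clean|soiled>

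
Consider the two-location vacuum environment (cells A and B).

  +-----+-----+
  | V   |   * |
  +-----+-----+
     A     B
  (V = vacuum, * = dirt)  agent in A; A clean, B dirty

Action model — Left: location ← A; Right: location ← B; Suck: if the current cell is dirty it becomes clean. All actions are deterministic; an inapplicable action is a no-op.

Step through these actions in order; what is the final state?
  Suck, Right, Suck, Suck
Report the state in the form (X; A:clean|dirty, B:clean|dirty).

[1] after Suck: (A; A:clean, B:dirty)
[2] after Right: (B; A:clean, B:dirty)
[3] after Suck: (B; A:clean, B:clean)
[4] after Suck: (B; A:clean, B:clean)

(B; A:clean, B:clean)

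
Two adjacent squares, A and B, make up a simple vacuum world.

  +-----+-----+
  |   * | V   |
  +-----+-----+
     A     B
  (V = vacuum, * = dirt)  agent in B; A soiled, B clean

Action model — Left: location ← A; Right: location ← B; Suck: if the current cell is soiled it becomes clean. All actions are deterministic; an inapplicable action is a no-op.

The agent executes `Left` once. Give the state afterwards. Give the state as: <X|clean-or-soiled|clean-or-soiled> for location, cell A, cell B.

<A|soiled|clean>

start: <B|soiled|clean>
[1] after Left: <A|soiled|clean>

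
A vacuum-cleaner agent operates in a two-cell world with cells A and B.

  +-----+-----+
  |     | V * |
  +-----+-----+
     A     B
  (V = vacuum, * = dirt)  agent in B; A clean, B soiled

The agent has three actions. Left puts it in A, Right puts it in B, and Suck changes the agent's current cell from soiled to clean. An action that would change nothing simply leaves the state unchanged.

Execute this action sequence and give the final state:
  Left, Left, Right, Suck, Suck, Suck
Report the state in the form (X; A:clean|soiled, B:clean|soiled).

(B; A:clean, B:clean)

1. Left → (A; A:clean, B:soiled)
2. Left → (A; A:clean, B:soiled)
3. Right → (B; A:clean, B:soiled)
4. Suck → (B; A:clean, B:clean)
5. Suck → (B; A:clean, B:clean)
6. Suck → (B; A:clean, B:clean)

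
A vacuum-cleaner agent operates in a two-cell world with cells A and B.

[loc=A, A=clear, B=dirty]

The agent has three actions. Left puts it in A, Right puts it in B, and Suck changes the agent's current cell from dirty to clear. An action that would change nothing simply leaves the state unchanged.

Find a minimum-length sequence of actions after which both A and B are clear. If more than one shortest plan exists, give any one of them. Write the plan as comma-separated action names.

Right, Suck

t=1 Right ⇒ <B|clear|dirty>
t=2 Suck ⇒ <B|clear|clear>
min 2: go B then Suck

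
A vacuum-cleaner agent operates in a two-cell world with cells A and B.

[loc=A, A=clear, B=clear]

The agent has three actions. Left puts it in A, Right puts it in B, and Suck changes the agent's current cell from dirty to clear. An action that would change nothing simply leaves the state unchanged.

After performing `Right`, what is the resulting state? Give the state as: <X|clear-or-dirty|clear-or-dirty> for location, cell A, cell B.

<B|clear|clear>

start: <A|clear|clear>
1. Right → <B|clear|clear>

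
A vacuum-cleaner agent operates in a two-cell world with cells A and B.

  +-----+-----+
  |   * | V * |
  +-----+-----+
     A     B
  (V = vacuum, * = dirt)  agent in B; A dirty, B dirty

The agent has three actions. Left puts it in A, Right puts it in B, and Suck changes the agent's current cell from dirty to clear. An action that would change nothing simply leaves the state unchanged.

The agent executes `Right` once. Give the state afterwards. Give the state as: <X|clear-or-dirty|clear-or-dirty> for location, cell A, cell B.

start: <B|dirty|dirty>
step 1/1 (Right): <B|dirty|dirty>

<B|dirty|dirty>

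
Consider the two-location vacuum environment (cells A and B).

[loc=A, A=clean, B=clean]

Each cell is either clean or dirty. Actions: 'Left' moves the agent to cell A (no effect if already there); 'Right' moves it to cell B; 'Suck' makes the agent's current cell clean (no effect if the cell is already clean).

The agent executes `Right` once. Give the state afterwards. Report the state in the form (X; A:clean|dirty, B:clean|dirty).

start: (A; A:clean, B:clean)
[1] after Right: (B; A:clean, B:clean)

(B; A:clean, B:clean)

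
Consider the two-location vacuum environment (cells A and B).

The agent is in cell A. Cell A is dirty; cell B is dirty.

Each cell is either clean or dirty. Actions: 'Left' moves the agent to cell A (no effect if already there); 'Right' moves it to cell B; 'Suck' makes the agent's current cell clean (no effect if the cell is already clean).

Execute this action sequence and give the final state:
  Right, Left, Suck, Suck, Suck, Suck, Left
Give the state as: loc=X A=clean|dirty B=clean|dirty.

loc=A A=clean B=dirty

Right (#1): loc=B A=dirty B=dirty
Left (#2): loc=A A=dirty B=dirty
Suck (#3): loc=A A=clean B=dirty
Suck (#4): loc=A A=clean B=dirty
Suck (#5): loc=A A=clean B=dirty
Suck (#6): loc=A A=clean B=dirty
Left (#7): loc=A A=clean B=dirty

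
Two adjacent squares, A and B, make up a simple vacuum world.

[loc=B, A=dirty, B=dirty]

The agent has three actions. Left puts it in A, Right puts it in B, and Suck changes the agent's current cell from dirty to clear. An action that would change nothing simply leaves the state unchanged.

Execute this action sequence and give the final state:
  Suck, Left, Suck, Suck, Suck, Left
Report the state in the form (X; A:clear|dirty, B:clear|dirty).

1. Suck → (B; A:dirty, B:clear)
2. Left → (A; A:dirty, B:clear)
3. Suck → (A; A:clear, B:clear)
4. Suck → (A; A:clear, B:clear)
5. Suck → (A; A:clear, B:clear)
6. Left → (A; A:clear, B:clear)

(A; A:clear, B:clear)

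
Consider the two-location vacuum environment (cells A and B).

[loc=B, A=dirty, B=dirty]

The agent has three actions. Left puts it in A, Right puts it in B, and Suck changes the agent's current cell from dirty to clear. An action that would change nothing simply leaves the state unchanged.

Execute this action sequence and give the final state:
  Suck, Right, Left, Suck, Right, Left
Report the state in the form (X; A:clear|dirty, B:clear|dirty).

(A; A:clear, B:clear)

1) do Suck; now (B; A:dirty, B:clear)
2) do Right; now (B; A:dirty, B:clear)
3) do Left; now (A; A:dirty, B:clear)
4) do Suck; now (A; A:clear, B:clear)
5) do Right; now (B; A:clear, B:clear)
6) do Left; now (A; A:clear, B:clear)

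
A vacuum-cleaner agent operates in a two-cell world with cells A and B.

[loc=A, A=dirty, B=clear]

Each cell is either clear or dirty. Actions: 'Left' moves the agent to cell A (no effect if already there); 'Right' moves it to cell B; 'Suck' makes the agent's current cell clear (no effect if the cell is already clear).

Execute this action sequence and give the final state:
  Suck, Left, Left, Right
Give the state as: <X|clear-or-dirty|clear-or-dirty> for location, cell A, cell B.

<B|clear|clear>

t=1 Suck ⇒ <A|clear|clear>
t=2 Left ⇒ <A|clear|clear>
t=3 Left ⇒ <A|clear|clear>
t=4 Right ⇒ <B|clear|clear>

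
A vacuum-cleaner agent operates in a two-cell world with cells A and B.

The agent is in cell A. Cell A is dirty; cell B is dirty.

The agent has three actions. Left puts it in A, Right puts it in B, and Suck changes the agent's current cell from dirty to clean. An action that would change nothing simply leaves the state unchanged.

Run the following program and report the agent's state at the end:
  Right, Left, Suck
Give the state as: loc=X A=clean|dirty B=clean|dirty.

loc=A A=clean B=dirty

1) do Right; now loc=B A=dirty B=dirty
2) do Left; now loc=A A=dirty B=dirty
3) do Suck; now loc=A A=clean B=dirty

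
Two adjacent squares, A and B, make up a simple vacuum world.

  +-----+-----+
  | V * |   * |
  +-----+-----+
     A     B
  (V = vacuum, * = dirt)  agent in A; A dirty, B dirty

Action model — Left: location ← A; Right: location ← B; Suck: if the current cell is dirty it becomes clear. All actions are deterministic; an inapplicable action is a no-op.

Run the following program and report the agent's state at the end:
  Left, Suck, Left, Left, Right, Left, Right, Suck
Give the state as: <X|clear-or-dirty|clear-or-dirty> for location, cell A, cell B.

<B|clear|clear>

[1] after Left: <A|dirty|dirty>
[2] after Suck: <A|clear|dirty>
[3] after Left: <A|clear|dirty>
[4] after Left: <A|clear|dirty>
[5] after Right: <B|clear|dirty>
[6] after Left: <A|clear|dirty>
[7] after Right: <B|clear|dirty>
[8] after Suck: <B|clear|clear>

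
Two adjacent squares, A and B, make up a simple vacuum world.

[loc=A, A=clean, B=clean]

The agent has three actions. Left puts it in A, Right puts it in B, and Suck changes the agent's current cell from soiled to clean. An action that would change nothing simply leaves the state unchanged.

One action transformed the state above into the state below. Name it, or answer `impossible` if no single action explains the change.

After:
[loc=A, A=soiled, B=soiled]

impossible

try  Left: (A; A:clean, B:clean)
try Right: (B; A:clean, B:clean)
try  Suck: (A; A:clean, B:clean)
no single action produces the after-state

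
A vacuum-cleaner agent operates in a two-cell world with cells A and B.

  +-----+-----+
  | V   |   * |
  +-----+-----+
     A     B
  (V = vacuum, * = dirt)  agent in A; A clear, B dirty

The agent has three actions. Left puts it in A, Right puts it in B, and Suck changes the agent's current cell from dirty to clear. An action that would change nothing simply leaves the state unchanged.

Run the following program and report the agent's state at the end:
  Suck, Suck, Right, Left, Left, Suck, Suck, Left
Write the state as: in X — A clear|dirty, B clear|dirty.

in A — A clear, B dirty

step 1/8 (Suck): in A — A clear, B dirty
step 2/8 (Suck): in A — A clear, B dirty
step 3/8 (Right): in B — A clear, B dirty
step 4/8 (Left): in A — A clear, B dirty
step 5/8 (Left): in A — A clear, B dirty
step 6/8 (Suck): in A — A clear, B dirty
step 7/8 (Suck): in A — A clear, B dirty
step 8/8 (Left): in A — A clear, B dirty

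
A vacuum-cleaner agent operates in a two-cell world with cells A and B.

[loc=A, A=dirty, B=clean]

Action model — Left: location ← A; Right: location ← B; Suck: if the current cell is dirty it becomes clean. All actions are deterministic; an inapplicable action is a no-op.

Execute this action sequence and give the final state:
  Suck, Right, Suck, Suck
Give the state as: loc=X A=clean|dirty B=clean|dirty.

Suck (#1): loc=A A=clean B=clean
Right (#2): loc=B A=clean B=clean
Suck (#3): loc=B A=clean B=clean
Suck (#4): loc=B A=clean B=clean

loc=B A=clean B=clean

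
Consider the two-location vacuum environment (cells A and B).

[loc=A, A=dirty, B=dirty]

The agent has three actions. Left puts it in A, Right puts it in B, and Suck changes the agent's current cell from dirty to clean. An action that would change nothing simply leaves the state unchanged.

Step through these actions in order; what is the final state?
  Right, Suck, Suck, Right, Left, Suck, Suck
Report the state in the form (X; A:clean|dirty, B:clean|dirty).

1. Right → (B; A:dirty, B:dirty)
2. Suck → (B; A:dirty, B:clean)
3. Suck → (B; A:dirty, B:clean)
4. Right → (B; A:dirty, B:clean)
5. Left → (A; A:dirty, B:clean)
6. Suck → (A; A:clean, B:clean)
7. Suck → (A; A:clean, B:clean)

(A; A:clean, B:clean)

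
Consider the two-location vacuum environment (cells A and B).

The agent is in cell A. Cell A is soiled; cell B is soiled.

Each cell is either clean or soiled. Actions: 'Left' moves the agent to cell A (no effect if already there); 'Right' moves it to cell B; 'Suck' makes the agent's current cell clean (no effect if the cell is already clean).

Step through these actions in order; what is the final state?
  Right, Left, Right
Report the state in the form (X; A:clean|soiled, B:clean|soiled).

(B; A:soiled, B:soiled)

step 1/3 (Right): (B; A:soiled, B:soiled)
step 2/3 (Left): (A; A:soiled, B:soiled)
step 3/3 (Right): (B; A:soiled, B:soiled)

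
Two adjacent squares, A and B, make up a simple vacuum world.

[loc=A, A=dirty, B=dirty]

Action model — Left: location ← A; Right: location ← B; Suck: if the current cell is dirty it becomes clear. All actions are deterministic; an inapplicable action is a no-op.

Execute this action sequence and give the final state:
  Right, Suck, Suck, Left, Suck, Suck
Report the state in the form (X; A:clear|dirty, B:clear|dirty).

1. Right → (B; A:dirty, B:dirty)
2. Suck → (B; A:dirty, B:clear)
3. Suck → (B; A:dirty, B:clear)
4. Left → (A; A:dirty, B:clear)
5. Suck → (A; A:clear, B:clear)
6. Suck → (A; A:clear, B:clear)

(A; A:clear, B:clear)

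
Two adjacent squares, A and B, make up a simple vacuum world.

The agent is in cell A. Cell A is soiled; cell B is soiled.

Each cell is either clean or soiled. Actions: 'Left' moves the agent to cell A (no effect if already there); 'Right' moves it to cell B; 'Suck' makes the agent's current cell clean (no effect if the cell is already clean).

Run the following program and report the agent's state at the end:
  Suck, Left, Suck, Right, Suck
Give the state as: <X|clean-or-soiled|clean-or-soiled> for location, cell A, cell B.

<B|clean|clean>

t=1 Suck ⇒ <A|clean|soiled>
t=2 Left ⇒ <A|clean|soiled>
t=3 Suck ⇒ <A|clean|soiled>
t=4 Right ⇒ <B|clean|soiled>
t=5 Suck ⇒ <B|clean|clean>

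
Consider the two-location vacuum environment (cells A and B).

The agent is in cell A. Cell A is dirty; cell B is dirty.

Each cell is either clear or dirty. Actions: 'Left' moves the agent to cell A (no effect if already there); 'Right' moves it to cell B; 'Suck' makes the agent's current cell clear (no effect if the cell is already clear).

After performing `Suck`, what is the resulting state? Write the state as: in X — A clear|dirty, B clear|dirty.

in A — A clear, B dirty

start: in A — A dirty, B dirty
t=1 Suck ⇒ in A — A clear, B dirty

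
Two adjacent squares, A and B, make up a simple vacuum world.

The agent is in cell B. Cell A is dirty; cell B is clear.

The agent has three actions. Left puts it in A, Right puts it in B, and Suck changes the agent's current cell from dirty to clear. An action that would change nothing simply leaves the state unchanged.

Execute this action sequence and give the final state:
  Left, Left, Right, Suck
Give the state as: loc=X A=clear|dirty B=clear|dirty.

1. Left → loc=A A=dirty B=clear
2. Left → loc=A A=dirty B=clear
3. Right → loc=B A=dirty B=clear
4. Suck → loc=B A=dirty B=clear

loc=B A=dirty B=clear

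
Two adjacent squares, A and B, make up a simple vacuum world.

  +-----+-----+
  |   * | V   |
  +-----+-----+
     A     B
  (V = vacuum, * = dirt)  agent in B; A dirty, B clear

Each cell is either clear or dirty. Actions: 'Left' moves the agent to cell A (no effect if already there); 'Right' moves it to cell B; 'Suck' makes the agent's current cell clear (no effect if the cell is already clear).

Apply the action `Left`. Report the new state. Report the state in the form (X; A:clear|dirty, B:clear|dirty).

start: (B; A:dirty, B:clear)
[1] after Left: (A; A:dirty, B:clear)

(A; A:dirty, B:clear)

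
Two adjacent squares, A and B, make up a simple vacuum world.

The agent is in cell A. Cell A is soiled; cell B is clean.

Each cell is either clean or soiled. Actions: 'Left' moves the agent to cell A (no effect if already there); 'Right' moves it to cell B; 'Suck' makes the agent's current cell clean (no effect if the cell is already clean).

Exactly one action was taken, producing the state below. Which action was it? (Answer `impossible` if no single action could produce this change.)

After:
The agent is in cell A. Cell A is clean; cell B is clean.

Suck

try  Left: (A; A:soiled, B:clean)
try Right: (B; A:soiled, B:clean)
try  Suck: (A; A:clean, B:clean)  ← match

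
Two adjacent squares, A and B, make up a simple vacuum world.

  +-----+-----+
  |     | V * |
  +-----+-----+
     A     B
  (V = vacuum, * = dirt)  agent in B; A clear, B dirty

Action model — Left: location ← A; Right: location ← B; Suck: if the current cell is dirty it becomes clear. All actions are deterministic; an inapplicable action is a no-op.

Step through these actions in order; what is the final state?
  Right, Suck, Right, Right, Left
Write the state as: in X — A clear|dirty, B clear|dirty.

Right (#1): in B — A clear, B dirty
Suck (#2): in B — A clear, B clear
Right (#3): in B — A clear, B clear
Right (#4): in B — A clear, B clear
Left (#5): in A — A clear, B clear

in A — A clear, B clear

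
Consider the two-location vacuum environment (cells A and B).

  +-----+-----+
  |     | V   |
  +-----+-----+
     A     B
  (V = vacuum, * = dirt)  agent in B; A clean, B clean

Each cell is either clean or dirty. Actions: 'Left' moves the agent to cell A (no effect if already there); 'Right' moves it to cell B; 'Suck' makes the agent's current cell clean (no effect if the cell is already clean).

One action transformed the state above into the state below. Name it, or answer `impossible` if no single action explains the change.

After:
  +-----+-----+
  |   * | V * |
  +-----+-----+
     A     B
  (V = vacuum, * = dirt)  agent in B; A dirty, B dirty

try  Left: in A — A clean, B clean
try Right: in B — A clean, B clean
try  Suck: in B — A clean, B clean
no single action produces the after-state

impossible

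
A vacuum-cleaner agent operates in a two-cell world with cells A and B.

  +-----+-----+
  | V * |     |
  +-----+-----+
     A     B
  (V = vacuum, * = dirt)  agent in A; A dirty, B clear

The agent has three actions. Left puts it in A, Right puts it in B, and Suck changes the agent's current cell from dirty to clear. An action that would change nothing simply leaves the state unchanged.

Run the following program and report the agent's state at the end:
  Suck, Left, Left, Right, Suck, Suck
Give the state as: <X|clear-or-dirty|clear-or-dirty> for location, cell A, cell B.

<B|clear|clear>

Suck (#1): <A|clear|clear>
Left (#2): <A|clear|clear>
Left (#3): <A|clear|clear>
Right (#4): <B|clear|clear>
Suck (#5): <B|clear|clear>
Suck (#6): <B|clear|clear>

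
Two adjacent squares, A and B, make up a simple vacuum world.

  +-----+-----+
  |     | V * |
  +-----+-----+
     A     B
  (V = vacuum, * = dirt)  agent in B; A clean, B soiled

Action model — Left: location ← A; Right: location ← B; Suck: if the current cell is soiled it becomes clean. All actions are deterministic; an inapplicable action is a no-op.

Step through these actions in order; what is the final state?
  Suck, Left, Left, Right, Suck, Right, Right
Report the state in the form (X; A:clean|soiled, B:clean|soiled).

Suck (#1): (B; A:clean, B:clean)
Left (#2): (A; A:clean, B:clean)
Left (#3): (A; A:clean, B:clean)
Right (#4): (B; A:clean, B:clean)
Suck (#5): (B; A:clean, B:clean)
Right (#6): (B; A:clean, B:clean)
Right (#7): (B; A:clean, B:clean)

(B; A:clean, B:clean)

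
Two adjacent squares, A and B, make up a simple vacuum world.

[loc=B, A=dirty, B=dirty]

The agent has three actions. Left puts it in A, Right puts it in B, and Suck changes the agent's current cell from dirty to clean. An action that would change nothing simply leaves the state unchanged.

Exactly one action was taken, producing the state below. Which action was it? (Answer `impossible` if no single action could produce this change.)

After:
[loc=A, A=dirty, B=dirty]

try  Left: <A|dirty|dirty>  ← match
try Right: <B|dirty|dirty>
try  Suck: <B|dirty|clean>

Left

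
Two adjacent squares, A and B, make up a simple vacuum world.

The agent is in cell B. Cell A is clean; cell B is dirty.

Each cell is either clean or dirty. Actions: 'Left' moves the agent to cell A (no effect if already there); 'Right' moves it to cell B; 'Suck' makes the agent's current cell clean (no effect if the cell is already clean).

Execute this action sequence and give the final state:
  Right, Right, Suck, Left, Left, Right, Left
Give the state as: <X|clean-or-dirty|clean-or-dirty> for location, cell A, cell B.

<A|clean|clean>

[1] after Right: <B|clean|dirty>
[2] after Right: <B|clean|dirty>
[3] after Suck: <B|clean|clean>
[4] after Left: <A|clean|clean>
[5] after Left: <A|clean|clean>
[6] after Right: <B|clean|clean>
[7] after Left: <A|clean|clean>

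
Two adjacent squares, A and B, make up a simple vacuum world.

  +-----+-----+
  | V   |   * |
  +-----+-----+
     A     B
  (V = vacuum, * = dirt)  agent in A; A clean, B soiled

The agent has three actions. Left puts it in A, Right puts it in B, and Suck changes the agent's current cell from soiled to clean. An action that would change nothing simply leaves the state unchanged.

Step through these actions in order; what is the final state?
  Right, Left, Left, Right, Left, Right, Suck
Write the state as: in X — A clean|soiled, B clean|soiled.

Right (#1): in B — A clean, B soiled
Left (#2): in A — A clean, B soiled
Left (#3): in A — A clean, B soiled
Right (#4): in B — A clean, B soiled
Left (#5): in A — A clean, B soiled
Right (#6): in B — A clean, B soiled
Suck (#7): in B — A clean, B clean

in B — A clean, B clean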